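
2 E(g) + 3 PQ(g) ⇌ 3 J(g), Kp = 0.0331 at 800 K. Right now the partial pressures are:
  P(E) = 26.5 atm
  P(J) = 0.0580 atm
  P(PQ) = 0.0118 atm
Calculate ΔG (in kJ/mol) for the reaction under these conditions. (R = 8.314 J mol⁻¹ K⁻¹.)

ΔG = 10.8 kJ/mol

Qp = P(J)³ / (P(E)²·P(PQ)³) = (0.0580)³ / ((26.5)²·(0.0118)³) = 0.169
ΔG = RT ln(Qp/Kp) = (8.314 J mol⁻¹ K⁻¹)(800 K) × ln(0.169/0.0331)
   = (6.651 kJ/mol)(1.630) = 10.8 kJ/mol
ΔG > 0, so the forward reaction is non-spontaneous (proceeds in reverse).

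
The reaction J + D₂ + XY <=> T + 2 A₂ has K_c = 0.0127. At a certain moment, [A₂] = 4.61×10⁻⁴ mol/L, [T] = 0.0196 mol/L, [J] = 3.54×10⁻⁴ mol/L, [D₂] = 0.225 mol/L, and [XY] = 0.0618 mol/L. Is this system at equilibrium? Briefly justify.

Q_c = [T]·[A₂]² / ([J]·[D₂]·[XY]) = (0.0196)·(4.61×10⁻⁴)² / ((3.54×10⁻⁴)·(0.225)·(0.0618)) = 8.46×10⁻⁴
Q_c = 8.46×10⁻⁴ < K_c = 0.0127: net forward reaction.

no; Q < K, reaction proceeds forward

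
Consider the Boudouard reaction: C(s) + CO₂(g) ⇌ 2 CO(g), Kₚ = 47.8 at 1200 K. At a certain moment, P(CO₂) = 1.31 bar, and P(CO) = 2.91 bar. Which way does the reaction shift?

toward products

(C is a pure solid — omitted from Qₚ.)
Qₚ = P(CO)² / P(CO₂) = (2.91)² / (1.31) = 6.46
Qₚ = 6.46 < Kₚ = 47.8, so the forward reaction proceeds.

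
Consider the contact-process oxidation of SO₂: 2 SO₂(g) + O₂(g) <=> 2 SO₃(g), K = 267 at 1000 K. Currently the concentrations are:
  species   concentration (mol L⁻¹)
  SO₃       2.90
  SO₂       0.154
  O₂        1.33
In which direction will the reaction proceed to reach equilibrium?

no net change (already at equilibrium)

Q = [SO₃]² / ([SO₂]²·[O₂]) = (2.90)² / ((0.154)²·(1.33)) = 267
Q = 267 = K, so the system is already at equilibrium.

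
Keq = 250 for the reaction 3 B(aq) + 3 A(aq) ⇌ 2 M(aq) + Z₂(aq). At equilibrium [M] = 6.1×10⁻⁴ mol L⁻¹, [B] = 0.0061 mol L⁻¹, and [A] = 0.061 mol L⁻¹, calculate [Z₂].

At equilibrium, Keq = [M]²·[Z₂] / ([B]³·[A]³) = 250.
(6.1×10⁻⁴)²·([Z₂]) / ((0.0061)³·(0.061)³) = 250
[Z₂] = 0.0346 = 0.035 mol L⁻¹

[Z₂] = 0.035 mol L⁻¹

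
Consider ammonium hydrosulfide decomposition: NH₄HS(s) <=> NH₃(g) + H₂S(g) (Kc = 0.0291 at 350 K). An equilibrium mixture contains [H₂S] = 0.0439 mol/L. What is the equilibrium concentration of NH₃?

(NH₄HS is a pure solid — omitted from Kc.)
At equilibrium, Kc = [NH₃]·[H₂S] = 0.0291.
([NH₃])·(0.0439) = 0.0291
[NH₃] = 0.663 mol/L

[NH₃] = 0.663 mol/L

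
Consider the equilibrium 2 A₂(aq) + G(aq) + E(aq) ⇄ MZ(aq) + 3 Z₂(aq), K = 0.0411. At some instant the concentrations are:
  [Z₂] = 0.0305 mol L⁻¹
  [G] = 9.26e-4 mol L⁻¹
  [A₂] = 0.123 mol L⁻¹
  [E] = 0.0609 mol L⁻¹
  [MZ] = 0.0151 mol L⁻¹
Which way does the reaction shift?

reverse (toward reactants)

Q = [MZ]·[Z₂]³ / ([A₂]²·[G]·[E]) = (0.0151)·(0.0305)³ / ((0.123)²·(9.26e-4)·(0.0609)) = 0.502
Q = 0.502 > K = 0.0411, so the reverse reaction proceeds.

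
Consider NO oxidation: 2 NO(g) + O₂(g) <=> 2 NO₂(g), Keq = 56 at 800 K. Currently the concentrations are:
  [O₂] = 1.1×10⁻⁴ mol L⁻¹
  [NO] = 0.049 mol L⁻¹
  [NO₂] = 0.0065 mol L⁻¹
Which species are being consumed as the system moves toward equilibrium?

NO₂ (products)

Q = [NO₂]² / ([NO]²·[O₂]) = (0.0065)² / ((0.049)²·(1.1×10⁻⁴)) = 160
Q = 160 > Keq = 56: net reverse reaction.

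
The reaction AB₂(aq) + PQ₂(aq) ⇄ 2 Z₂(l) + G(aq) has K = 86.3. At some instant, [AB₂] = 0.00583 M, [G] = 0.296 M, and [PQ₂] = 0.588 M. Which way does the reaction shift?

(Z₂ is a pure liquid — omitted from Q.)
Q = [G] / ([AB₂]·[PQ₂]) = (0.296) / ((0.00583)·(0.588)) = 86.3
Q = 86.3 = K, so the system is already at equilibrium.

at equilibrium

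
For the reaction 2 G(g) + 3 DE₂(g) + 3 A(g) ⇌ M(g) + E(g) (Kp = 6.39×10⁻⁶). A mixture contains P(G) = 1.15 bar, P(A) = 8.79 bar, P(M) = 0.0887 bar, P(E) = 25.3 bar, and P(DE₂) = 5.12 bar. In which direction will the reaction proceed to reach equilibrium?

in the reverse direction

Qp = P(M)·P(E) / (P(G)²·P(DE₂)³·P(A)³) = (0.0887)·(25.3) / ((1.15)²·(5.12)³·(8.79)³) = 1.86×10⁻⁵
Qp = 1.86×10⁻⁵ > Kp = 6.39×10⁻⁶, so the reverse reaction proceeds.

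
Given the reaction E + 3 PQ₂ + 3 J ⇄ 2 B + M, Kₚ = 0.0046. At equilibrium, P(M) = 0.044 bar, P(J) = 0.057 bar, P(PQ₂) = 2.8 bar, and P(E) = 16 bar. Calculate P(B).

At equilibrium, Kₚ = P(B)²·P(M) / (P(E)·P(PQ₂)³·P(J)³) = 0.0046.
(P(B))²·(0.044) / ((16)·(2.8)³·(0.057)³) = 0.0046
P(B)² = 0.00680 ⇒ P(B) = 0.082 bar

P(B) = 0.082 bar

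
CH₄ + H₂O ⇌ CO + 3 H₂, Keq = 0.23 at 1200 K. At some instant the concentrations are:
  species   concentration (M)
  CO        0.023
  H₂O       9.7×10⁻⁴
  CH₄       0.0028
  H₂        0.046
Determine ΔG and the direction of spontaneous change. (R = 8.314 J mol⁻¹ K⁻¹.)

Q = [CO]·[H₂]³ / ([CH₄]·[H₂O]) = (0.023)·(0.046)³ / ((0.0028)·(9.7×10⁻⁴)) = 0.824
ΔG = RT ln(Q/Keq) = (8.314 J mol⁻¹ K⁻¹)(1200 K) × ln(0.824/0.23)
   = (9.977 kJ/mol)(1.276) = 12.7 kJ/mol
ΔG > 0, so the forward reaction is non-spontaneous (proceeds in reverse).

ΔG = 12.7 kJ/mol; the forward reaction is non-spontaneous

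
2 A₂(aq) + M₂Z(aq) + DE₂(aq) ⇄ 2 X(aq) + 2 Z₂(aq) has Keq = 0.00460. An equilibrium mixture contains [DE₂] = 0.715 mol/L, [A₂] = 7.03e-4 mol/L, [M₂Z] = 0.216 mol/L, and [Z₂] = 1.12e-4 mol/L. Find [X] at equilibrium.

At equilibrium, Keq = [X]²·[Z₂]² / ([A₂]²·[M₂Z]·[DE₂]) = 0.00460.
([X])²·(1.12e-4)² / ((7.03e-4)²·(0.216)·(0.715)) = 0.00460
[X]² = 0.0280 ⇒ [X] = 0.167 mol/L

[X] = 0.167 mol/L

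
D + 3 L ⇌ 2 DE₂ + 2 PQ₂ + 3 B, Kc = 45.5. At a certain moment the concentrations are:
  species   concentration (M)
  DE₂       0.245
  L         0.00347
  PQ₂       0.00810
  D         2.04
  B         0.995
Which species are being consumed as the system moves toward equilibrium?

none (at equilibrium)

Qc = [DE₂]²·[PQ₂]²·[B]³ / ([D]·[L]³) = (0.245)²·(0.00810)²·(0.995)³ / ((2.04)·(0.00347)³) = 45.5
Qc = 45.5 = Kc; the system is at equilibrium.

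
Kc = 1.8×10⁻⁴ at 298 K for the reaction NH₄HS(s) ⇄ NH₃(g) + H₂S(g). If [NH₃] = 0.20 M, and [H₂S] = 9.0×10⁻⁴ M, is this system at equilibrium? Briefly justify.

yes, at equilibrium

(NH₄HS is a pure solid — omitted from Qc.)
Qc = [NH₃]·[H₂S] = (0.20)·(9.0×10⁻⁴) = 1.8×10⁻⁴
Qc = 1.8×10⁻⁴ = Kc; the system is at equilibrium.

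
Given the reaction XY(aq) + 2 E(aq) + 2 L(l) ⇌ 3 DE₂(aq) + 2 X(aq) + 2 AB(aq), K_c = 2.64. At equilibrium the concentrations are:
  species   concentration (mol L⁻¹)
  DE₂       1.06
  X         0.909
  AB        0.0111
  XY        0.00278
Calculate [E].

[E] = 0.129 mol L⁻¹

(L is a pure liquid — omitted from K_c.)
At equilibrium, K_c = [DE₂]³·[X]²·[AB]² / ([XY]·[E]²) = 2.64.
(1.06)³·(0.909)²·(0.0111)² / ((0.00278)·([E])²) = 2.64
[E]² = 0.0165 ⇒ [E] = 0.129 mol L⁻¹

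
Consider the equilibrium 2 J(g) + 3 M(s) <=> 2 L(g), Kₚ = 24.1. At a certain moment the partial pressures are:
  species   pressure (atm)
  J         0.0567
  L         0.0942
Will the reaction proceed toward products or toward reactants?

(M is a pure solid — omitted from Qₚ.)
Qₚ = P(L)² / P(J)² = (0.0942)² / (0.0567)² = 2.76
Qₚ = 2.76 < Kₚ = 24.1, so the forward reaction proceeds.

in the forward direction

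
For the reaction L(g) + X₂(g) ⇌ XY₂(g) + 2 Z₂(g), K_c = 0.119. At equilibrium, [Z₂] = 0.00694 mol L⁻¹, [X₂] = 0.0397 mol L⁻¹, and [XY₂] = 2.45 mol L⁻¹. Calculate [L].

At equilibrium, K_c = [XY₂]·[Z₂]² / ([L]·[X₂]) = 0.119.
(2.45)·(0.00694)² / (([L])·(0.0397)) = 0.119
[L] = 0.0250 mol L⁻¹

[L] = 0.0250 mol L⁻¹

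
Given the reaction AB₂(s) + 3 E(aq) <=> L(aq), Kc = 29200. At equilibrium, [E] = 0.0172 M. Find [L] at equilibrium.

[L] = 0.149 M

(AB₂ is a pure solid — omitted from Kc.)
At equilibrium, Kc = [L] / [E]³ = 29200.
([L]) / (0.0172)³ = 29200
[L] = 0.149 M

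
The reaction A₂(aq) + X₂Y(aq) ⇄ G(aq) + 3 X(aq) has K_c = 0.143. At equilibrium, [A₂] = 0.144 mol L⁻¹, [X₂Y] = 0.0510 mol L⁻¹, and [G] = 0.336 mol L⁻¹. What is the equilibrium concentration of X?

At equilibrium, K_c = [G]·[X]³ / ([A₂]·[X₂Y]) = 0.143.
(0.336)·([X])³ / ((0.144)·(0.0510)) = 0.143
[X]³ = 0.00313 ⇒ [X] = 0.146 mol L⁻¹

[X] = 0.146 mol L⁻¹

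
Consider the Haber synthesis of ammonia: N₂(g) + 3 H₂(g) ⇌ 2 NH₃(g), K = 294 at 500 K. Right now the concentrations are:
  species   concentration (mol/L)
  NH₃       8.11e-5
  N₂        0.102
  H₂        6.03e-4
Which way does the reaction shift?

Q = [NH₃]² / ([N₂]·[H₂]³) = (8.11e-5)² / ((0.102)·(6.03e-4)³) = 294
Q = 294 = K, so the system is already at equilibrium.

neither direction; the system is at equilibrium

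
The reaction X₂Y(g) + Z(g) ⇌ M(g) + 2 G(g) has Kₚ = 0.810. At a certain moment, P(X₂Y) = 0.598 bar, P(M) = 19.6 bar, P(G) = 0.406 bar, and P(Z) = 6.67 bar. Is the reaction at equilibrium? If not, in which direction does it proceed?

Qₚ = P(M)·P(G)² / (P(X₂Y)·P(Z)) = (19.6)·(0.406)² / ((0.598)·(6.67)) = 0.810
Qₚ = 0.810 = Kₚ, so the system is already at equilibrium.

no net change (already at equilibrium)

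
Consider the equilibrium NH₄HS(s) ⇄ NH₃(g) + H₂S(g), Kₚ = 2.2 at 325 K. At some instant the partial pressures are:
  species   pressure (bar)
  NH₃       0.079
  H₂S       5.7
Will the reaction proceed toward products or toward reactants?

in the forward direction

(NH₄HS is a pure solid — omitted from Qₚ.)
Qₚ = P(NH₃)·P(H₂S) = (0.079)·(5.7) = 0.45
Qₚ = 0.45 < Kₚ = 2.2, so the forward reaction proceeds.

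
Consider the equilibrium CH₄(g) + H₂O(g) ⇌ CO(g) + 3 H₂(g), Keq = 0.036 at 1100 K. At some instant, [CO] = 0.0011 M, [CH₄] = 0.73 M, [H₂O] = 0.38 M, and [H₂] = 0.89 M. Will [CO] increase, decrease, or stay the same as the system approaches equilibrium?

Q = [CO]·[H₂]³ / ([CH₄]·[H₂O]) = (0.0011)·(0.89)³ / ((0.73)·(0.38)) = 0.0028
Q = 0.0028 < Keq = 0.036: net forward reaction.
CO is a product, so it increases.

increase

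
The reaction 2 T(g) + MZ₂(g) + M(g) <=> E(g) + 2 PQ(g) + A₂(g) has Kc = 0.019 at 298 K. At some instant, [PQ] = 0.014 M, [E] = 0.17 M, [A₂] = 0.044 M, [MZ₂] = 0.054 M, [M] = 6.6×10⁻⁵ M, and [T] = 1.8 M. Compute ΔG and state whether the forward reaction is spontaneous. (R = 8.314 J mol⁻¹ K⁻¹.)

ΔG = 4.71 kJ/mol; the forward reaction is non-spontaneous

Qc = [E]·[PQ]²·[A₂] / ([T]²·[MZ₂]·[M]) = (0.17)·(0.014)²·(0.044) / ((1.8)²·(0.054)·(6.6×10⁻⁵)) = 0.127
ΔG = RT ln(Qc/Kc) = (8.314 J mol⁻¹ K⁻¹)(298 K) × ln(0.127/0.019)
   = (2.478 kJ/mol)(1.900) = 4.71 kJ/mol
ΔG > 0, so the forward reaction is non-spontaneous (proceeds in reverse).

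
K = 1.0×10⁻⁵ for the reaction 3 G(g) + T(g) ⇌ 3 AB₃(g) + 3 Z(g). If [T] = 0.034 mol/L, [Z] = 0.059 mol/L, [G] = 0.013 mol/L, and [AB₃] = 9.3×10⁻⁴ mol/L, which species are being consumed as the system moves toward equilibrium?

G, T (reactants)

Q = [AB₃]³·[Z]³ / ([G]³·[T]) = (9.3×10⁻⁴)³·(0.059)³ / ((0.013)³·(0.034)) = 2.2×10⁻⁶
Q = 2.2×10⁻⁶ < K = 1.0×10⁻⁵: net forward reaction.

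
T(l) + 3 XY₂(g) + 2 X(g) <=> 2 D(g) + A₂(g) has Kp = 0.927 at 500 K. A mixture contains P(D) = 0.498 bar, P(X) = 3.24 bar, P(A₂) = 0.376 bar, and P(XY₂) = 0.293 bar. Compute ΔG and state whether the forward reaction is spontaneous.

(T is a pure liquid — omitted from Qp.)
Qp = P(D)²·P(A₂) / (P(XY₂)³·P(X)²) = (0.498)²·(0.376) / ((0.293)³·(3.24)²) = 0.353
ΔG = RT ln(Qp/Kp) = (8.314 J mol⁻¹ K⁻¹)(500 K) × ln(0.353/0.927)
   = (4.157 kJ/mol)(-0.9655) = -4.01 kJ/mol
ΔG < 0, so the forward reaction is spontaneous (proceeds forward).

ΔG = -4.01 kJ/mol; the forward reaction is spontaneous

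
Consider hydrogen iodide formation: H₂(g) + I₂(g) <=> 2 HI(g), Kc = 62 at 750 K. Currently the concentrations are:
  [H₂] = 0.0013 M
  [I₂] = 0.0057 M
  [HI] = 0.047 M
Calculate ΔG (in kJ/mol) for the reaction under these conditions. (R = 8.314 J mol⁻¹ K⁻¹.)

ΔG = 9.79 kJ/mol

Qc = [HI]² / ([H₂]·[I₂]) = (0.047)² / ((0.0013)·(0.0057)) = 298
ΔG = RT ln(Qc/Kc) = (8.314 J mol⁻¹ K⁻¹)(750 K) × ln(298/62)
   = (6.236 kJ/mol)(1.570) = 9.79 kJ/mol
ΔG > 0, so the forward reaction is non-spontaneous (proceeds in reverse).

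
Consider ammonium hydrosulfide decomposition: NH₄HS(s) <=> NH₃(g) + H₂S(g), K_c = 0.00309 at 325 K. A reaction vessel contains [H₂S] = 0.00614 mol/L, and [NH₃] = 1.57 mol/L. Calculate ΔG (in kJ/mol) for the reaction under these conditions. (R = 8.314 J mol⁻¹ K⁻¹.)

ΔG = 3.07 kJ/mol

(NH₄HS is a pure solid — omitted from Q_c.)
Q_c = [NH₃]·[H₂S] = (1.57)·(0.00614) = 0.00964
ΔG = RT ln(Q_c/K_c) = (8.314 J mol⁻¹ K⁻¹)(325 K) × ln(0.00964/0.00309)
   = (2.702 kJ/mol)(1.138) = 3.07 kJ/mol
ΔG > 0, so the forward reaction is non-spontaneous (proceeds in reverse).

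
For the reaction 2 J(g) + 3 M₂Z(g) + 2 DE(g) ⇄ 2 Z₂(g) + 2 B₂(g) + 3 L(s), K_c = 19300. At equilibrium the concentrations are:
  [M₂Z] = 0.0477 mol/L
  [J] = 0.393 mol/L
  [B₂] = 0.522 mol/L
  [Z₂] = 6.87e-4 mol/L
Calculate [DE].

(L is a pure solid — omitted from K_c.)
At equilibrium, K_c = [Z₂]²·[B₂]² / ([J]²·[M₂Z]³·[DE]²) = 19300.
(6.87e-4)²·(0.522)² / ((0.393)²·(0.0477)³·([DE])²) = 19300
[DE]² = 3.98e-7 ⇒ [DE] = 6.30e-4 mol/L

[DE] = 6.30e-4 mol/L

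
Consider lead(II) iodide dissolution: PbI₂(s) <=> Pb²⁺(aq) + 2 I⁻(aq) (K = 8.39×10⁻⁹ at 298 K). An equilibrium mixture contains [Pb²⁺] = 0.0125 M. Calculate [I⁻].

[I⁻] = 8.19×10⁻⁴ M

(PbI₂ is a pure solid — omitted from K.)
At equilibrium, K = [Pb²⁺]·[I⁻]² = 8.39×10⁻⁹.
(0.0125)·([I⁻])² = 8.39×10⁻⁹
[I⁻]² = 6.71×10⁻⁷ ⇒ [I⁻] = 8.19×10⁻⁴ M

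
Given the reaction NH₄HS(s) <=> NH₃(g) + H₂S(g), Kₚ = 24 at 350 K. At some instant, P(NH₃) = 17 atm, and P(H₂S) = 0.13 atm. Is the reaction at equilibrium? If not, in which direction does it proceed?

(NH₄HS is a pure solid — omitted from Qₚ.)
Qₚ = P(NH₃)·P(H₂S) = (17)·(0.13) = 2.2
Qₚ = 2.2 < Kₚ = 24, so the forward reaction proceeds.

in the forward direction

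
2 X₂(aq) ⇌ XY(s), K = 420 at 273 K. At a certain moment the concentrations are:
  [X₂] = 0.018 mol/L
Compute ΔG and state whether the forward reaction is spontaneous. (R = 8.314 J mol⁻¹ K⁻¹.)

ΔG = 4.53 kJ/mol; the forward reaction is non-spontaneous

(XY is a pure solid — omitted from Q.)
Q = 1 / [X₂]² = 1 / (0.018)² = 3090
ΔG = RT ln(Q/K) = (8.314 J mol⁻¹ K⁻¹)(273 K) × ln(3090/420)
   = (2.270 kJ/mol)(1.996) = 4.53 kJ/mol
ΔG > 0, so the forward reaction is non-spontaneous (proceeds in reverse).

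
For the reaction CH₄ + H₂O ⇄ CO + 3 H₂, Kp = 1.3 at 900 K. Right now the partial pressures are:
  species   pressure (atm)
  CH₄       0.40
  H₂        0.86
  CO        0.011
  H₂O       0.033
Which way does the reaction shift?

Qp = P(CO)·P(H₂)³ / (P(CH₄)·P(H₂O)) = (0.011)·(0.86)³ / ((0.40)·(0.033)) = 0.53
Qp = 0.53 < Kp = 1.3, so the forward reaction proceeds.

to the right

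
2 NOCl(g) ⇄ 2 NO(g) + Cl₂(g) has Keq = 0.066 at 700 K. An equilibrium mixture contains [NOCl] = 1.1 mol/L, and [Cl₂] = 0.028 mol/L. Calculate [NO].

At equilibrium, Keq = [NO]²·[Cl₂] / [NOCl]² = 0.066.
([NO])²·(0.028) / (1.1)² = 0.066
[NO]² = 2.85 ⇒ [NO] = 1.7 mol/L

[NO] = 1.7 mol/L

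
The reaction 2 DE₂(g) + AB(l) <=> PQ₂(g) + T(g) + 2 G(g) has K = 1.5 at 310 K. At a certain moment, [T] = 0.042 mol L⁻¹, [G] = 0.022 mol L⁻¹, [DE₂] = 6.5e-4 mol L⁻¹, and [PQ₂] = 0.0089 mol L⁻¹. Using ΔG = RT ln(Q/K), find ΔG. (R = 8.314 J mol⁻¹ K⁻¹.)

(AB is a pure liquid — omitted from Q.)
Q = [PQ₂]·[T]·[G]² / [DE₂]² = (0.0089)·(0.042)·(0.022)² / (6.5e-4)² = 0.428
ΔG = RT ln(Q/K) = (8.314 J mol⁻¹ K⁻¹)(310 K) × ln(0.428/1.5)
   = (2.577 kJ/mol)(-1.254) = -3.23 kJ/mol
ΔG < 0, so the forward reaction is spontaneous (proceeds forward).

ΔG = -3.23 kJ/mol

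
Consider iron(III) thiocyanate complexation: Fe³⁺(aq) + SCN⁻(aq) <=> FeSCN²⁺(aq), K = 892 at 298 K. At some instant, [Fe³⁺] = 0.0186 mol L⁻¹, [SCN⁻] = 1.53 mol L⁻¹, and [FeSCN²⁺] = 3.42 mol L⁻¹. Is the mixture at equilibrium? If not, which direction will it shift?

no; Q < K, reaction proceeds forward

Q = [FeSCN²⁺] / ([Fe³⁺]·[SCN⁻]) = (3.42) / ((0.0186)·(1.53)) = 120
Q = 120 < K = 892: net forward reaction.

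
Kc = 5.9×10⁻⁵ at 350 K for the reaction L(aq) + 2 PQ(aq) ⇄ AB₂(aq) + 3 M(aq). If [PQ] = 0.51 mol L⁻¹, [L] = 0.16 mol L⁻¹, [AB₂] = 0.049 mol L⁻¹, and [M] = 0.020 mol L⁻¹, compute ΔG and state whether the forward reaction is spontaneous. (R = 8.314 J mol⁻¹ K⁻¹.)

ΔG = -5.34 kJ/mol; the forward reaction is spontaneous

Qc = [AB₂]·[M]³ / ([L]·[PQ]²) = (0.049)·(0.020)³ / ((0.16)·(0.51)²) = 9.42×10⁻⁶
ΔG = RT ln(Qc/Kc) = (8.314 J mol⁻¹ K⁻¹)(350 K) × ln(9.42×10⁻⁶/5.9×10⁻⁵)
   = (2.910 kJ/mol)(-1.835) = -5.34 kJ/mol
ΔG < 0, so the forward reaction is spontaneous (proceeds forward).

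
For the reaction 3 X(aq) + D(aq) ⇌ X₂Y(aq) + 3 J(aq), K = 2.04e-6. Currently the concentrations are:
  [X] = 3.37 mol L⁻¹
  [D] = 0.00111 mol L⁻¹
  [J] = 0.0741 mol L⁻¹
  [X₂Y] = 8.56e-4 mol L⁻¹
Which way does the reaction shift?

reverse (toward reactants)

Q = [X₂Y]·[J]³ / ([X]³·[D]) = (8.56e-4)·(0.0741)³ / ((3.37)³·(0.00111)) = 8.20e-6
Q = 8.20e-6 > K = 2.04e-6, so the reverse reaction proceeds.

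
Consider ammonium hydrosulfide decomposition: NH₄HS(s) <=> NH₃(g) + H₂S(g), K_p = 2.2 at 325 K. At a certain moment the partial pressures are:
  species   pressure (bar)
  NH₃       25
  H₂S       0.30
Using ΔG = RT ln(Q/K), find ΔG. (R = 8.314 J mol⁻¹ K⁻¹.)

ΔG = 3.31 kJ/mol

(NH₄HS is a pure solid — omitted from Q_p.)
Q_p = P(NH₃)·P(H₂S) = (25)·(0.30) = 7.50
ΔG = RT ln(Q_p/K_p) = (8.314 J mol⁻¹ K⁻¹)(325 K) × ln(7.50/2.2)
   = (2.702 kJ/mol)(1.226) = 3.31 kJ/mol
ΔG > 0, so the forward reaction is non-spontaneous (proceeds in reverse).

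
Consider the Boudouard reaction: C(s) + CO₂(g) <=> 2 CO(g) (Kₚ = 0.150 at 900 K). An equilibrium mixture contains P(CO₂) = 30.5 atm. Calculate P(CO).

P(CO) = 2.14 atm

(C is a pure solid — omitted from Kₚ.)
At equilibrium, Kₚ = P(CO)² / P(CO₂) = 0.150.
(P(CO))² / (30.5) = 0.150
P(CO)² = 4.58 ⇒ P(CO) = 2.14 atm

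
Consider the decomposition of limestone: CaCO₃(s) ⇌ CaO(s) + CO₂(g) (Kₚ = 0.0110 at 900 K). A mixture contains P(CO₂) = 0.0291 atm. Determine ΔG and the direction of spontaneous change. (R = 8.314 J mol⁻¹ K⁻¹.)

ΔG = 7.28 kJ/mol; the forward reaction is non-spontaneous

(CaCO₃, CaO are pure solids — omitted from Qₚ.)
Qₚ = P(CO₂) = 0.0291
ΔG = RT ln(Qₚ/Kₚ) = (8.314 J mol⁻¹ K⁻¹)(900 K) × ln(0.0291/0.0110)
   = (7.483 kJ/mol)(0.9728) = 7.28 kJ/mol
ΔG > 0, so the forward reaction is non-spontaneous (proceeds in reverse).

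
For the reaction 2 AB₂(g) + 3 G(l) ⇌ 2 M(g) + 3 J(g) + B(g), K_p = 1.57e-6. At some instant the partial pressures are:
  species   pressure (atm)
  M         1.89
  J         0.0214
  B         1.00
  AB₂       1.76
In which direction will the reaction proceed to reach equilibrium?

to the left

(G is a pure liquid — omitted from Q_p.)
Q_p = P(M)²·P(J)³·P(B) / P(AB₂)² = (1.89)²·(0.0214)³·(1.00) / (1.76)² = 1.13e-5
Q_p = 1.13e-5 > K_p = 1.57e-6, so the reverse reaction proceeds.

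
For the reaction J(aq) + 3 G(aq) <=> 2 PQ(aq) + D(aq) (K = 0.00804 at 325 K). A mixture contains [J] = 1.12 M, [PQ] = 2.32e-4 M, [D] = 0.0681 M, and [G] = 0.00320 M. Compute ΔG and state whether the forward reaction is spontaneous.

Q = [PQ]²·[D] / ([J]·[G]³) = (2.32e-4)²·(0.0681) / ((1.12)·(0.00320)³) = 0.0999
ΔG = RT ln(Q/K) = (8.314 J mol⁻¹ K⁻¹)(325 K) × ln(0.0999/0.00804)
   = (2.702 kJ/mol)(2.520) = 6.81 kJ/mol
ΔG > 0, so the forward reaction is non-spontaneous (proceeds in reverse).

ΔG = 6.81 kJ/mol; the forward reaction is non-spontaneous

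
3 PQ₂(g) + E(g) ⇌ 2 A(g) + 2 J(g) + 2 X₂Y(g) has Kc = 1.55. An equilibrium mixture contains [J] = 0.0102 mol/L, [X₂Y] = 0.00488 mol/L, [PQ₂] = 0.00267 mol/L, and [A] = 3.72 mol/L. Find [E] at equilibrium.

[E] = 1.16 mol/L

At equilibrium, Kc = [A]²·[J]²·[X₂Y]² / ([PQ₂]³·[E]) = 1.55.
(3.72)²·(0.0102)²·(0.00488)² / ((0.00267)³·([E])) = 1.55
[E] = 1.16 mol/L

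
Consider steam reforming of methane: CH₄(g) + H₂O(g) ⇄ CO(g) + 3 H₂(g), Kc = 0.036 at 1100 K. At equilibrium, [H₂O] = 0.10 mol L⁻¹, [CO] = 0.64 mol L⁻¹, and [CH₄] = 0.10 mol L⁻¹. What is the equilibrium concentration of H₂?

[H₂] = 0.083 mol L⁻¹

At equilibrium, Kc = [CO]·[H₂]³ / ([CH₄]·[H₂O]) = 0.036.
(0.64)·([H₂])³ / ((0.10)·(0.10)) = 0.036
[H₂]³ = 5.63e-4 ⇒ [H₂] = 0.083 mol L⁻¹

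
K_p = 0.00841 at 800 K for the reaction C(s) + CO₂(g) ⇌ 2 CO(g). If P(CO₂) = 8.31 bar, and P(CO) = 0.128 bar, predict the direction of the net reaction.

(C is a pure solid — omitted from Q_p.)
Q_p = P(CO)² / P(CO₂) = (0.128)² / (8.31) = 0.00197
Q_p = 0.00197 < K_p = 0.00841, so the forward reaction proceeds.

forward (toward products)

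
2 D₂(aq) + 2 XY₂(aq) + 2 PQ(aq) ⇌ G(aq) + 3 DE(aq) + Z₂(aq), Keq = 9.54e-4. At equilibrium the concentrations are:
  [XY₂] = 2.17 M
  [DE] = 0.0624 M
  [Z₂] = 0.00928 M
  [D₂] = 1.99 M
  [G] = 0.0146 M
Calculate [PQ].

[PQ] = 0.00136 M

At equilibrium, Keq = [G]·[DE]³·[Z₂] / ([D₂]²·[XY₂]²·[PQ]²) = 9.54e-4.
(0.0146)·(0.0624)³·(0.00928) / ((1.99)²·(2.17)²·([PQ])²) = 9.54e-4
[PQ]² = 1.85e-6 ⇒ [PQ] = 0.00136 M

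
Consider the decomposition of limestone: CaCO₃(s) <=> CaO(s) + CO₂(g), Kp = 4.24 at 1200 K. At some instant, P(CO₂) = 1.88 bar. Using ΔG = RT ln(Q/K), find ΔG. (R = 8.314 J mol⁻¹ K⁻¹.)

ΔG = -8.11 kJ/mol

(CaCO₃, CaO are pure solids — omitted from Qp.)
Qp = P(CO₂) = 1.88
ΔG = RT ln(Qp/Kp) = (8.314 J mol⁻¹ K⁻¹)(1200 K) × ln(1.88/4.24)
   = (9.977 kJ/mol)(-0.8133) = -8.11 kJ/mol
ΔG < 0, so the forward reaction is spontaneous (proceeds forward).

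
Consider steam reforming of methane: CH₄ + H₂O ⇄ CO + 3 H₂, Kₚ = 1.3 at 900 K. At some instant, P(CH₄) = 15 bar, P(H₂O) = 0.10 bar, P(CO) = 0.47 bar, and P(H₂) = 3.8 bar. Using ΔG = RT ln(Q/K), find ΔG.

ΔG = 19.3 kJ/mol

Qₚ = P(CO)·P(H₂)³ / (P(CH₄)·P(H₂O)) = (0.47)·(3.8)³ / ((15)·(0.10)) = 17.2
ΔG = RT ln(Qₚ/Kₚ) = (8.314 J mol⁻¹ K⁻¹)(900 K) × ln(17.2/1.3)
   = (7.483 kJ/mol)(2.583) = 19.3 kJ/mol
ΔG > 0, so the forward reaction is non-spontaneous (proceeds in reverse).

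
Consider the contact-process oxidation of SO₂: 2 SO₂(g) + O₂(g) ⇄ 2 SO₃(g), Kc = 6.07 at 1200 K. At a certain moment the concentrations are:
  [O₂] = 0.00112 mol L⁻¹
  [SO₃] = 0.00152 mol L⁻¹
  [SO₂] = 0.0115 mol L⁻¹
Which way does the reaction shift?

Qc = [SO₃]² / ([SO₂]²·[O₂]) = (0.00152)² / ((0.0115)²·(0.00112)) = 15.6
Qc = 15.6 > Kc = 6.07, so the reverse reaction proceeds.

reverse (toward reactants)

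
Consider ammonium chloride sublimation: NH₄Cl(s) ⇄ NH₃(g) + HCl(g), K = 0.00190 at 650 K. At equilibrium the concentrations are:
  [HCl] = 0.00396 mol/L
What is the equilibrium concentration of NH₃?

(NH₄Cl is a pure solid — omitted from K.)
At equilibrium, K = [NH₃]·[HCl] = 0.00190.
([NH₃])·(0.00396) = 0.00190
[NH₃] = 0.480 mol/L

[NH₃] = 0.480 mol/L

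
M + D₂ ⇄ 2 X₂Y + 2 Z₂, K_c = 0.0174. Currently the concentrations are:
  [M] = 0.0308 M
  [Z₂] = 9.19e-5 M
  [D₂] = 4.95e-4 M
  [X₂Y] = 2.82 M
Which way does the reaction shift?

in the forward direction

Q_c = [X₂Y]²·[Z₂]² / ([M]·[D₂]) = (2.82)²·(9.19e-5)² / ((0.0308)·(4.95e-4)) = 0.00441
Q_c = 0.00441 < K_c = 0.0174, so the forward reaction proceeds.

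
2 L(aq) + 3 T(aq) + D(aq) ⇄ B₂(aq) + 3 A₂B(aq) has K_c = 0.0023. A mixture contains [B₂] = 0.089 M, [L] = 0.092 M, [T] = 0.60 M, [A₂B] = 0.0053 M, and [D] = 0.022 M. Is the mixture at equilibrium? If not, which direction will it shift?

Q_c = [B₂]·[A₂B]³ / ([L]²·[T]³·[D]) = (0.089)·(0.0053)³ / ((0.092)²·(0.60)³·(0.022)) = 3.3×10⁻⁴
Q_c = 3.3×10⁻⁴ < K_c = 0.0023: net forward reaction.

no; Q < K, reaction proceeds forward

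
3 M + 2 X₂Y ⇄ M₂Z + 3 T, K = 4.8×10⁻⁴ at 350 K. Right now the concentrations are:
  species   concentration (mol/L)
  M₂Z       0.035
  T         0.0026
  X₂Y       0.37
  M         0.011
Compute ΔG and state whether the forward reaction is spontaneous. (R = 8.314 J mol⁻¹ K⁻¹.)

ΔG = 5.68 kJ/mol; the forward reaction is non-spontaneous

Q = [M₂Z]·[T]³ / ([M]³·[X₂Y]²) = (0.035)·(0.0026)³ / ((0.011)³·(0.37)²) = 0.00338
ΔG = RT ln(Q/K) = (8.314 J mol⁻¹ K⁻¹)(350 K) × ln(0.00338/4.8×10⁻⁴)
   = (2.910 kJ/mol)(1.952) = 5.68 kJ/mol
ΔG > 0, so the forward reaction is non-spontaneous (proceeds in reverse).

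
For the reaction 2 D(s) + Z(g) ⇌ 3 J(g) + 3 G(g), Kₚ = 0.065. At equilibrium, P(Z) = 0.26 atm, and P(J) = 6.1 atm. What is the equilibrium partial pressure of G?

(D is a pure solid — omitted from Kₚ.)
At equilibrium, Kₚ = P(J)³·P(G)³ / P(Z) = 0.065.
(6.1)³·(P(G))³ / (0.26) = 0.065
P(G)³ = 7.45×10⁻⁵ ⇒ P(G) = 0.042 atm

P(G) = 0.042 atm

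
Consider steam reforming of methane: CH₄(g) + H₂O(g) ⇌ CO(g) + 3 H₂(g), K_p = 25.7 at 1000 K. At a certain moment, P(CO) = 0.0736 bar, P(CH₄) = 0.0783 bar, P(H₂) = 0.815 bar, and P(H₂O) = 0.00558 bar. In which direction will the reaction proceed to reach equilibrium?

reverse (toward reactants)

Q_p = P(CO)·P(H₂)³ / (P(CH₄)·P(H₂O)) = (0.0736)·(0.815)³ / ((0.0783)·(0.00558)) = 91.2
Q_p = 91.2 > K_p = 25.7, so the reverse reaction proceeds.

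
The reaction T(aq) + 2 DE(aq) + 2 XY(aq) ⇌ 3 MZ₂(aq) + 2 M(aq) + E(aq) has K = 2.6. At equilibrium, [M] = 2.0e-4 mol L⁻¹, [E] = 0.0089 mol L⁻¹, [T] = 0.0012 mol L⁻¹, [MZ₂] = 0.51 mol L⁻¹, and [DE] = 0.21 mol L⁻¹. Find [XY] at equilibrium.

At equilibrium, K = [MZ₂]³·[M]²·[E] / ([T]·[DE]²·[XY]²) = 2.6.
(0.51)³·(2.0e-4)²·(0.0089) / ((0.0012)·(0.21)²·([XY])²) = 2.6
[XY]² = 3.43e-7 ⇒ [XY] = 5.9e-4 mol L⁻¹

[XY] = 5.9e-4 mol L⁻¹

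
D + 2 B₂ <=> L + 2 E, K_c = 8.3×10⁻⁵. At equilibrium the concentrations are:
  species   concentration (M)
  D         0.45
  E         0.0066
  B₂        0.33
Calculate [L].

At equilibrium, K_c = [L]·[E]² / ([D]·[B₂]²) = 8.3×10⁻⁵.
([L])·(0.0066)² / ((0.45)·(0.33)²) = 8.3×10⁻⁵
[L] = 0.0934 = 0.093 M

[L] = 0.093 M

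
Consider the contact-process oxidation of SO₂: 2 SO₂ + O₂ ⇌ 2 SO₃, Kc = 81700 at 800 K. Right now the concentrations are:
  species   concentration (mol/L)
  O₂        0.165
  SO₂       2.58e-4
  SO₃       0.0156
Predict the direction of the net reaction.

in the forward direction

Qc = [SO₃]² / ([SO₂]²·[O₂]) = (0.0156)² / ((2.58e-4)²·(0.165)) = 22200
Qc = 22200 < Kc = 81700, so the forward reaction proceeds.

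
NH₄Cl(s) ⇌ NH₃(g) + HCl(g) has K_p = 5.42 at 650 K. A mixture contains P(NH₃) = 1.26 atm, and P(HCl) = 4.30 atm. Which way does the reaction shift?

neither direction; the system is at equilibrium

(NH₄Cl is a pure solid — omitted from Q_p.)
Q_p = P(NH₃)·P(HCl) = (1.26)·(4.30) = 5.42
Q_p = 5.42 = K_p, so the system is already at equilibrium.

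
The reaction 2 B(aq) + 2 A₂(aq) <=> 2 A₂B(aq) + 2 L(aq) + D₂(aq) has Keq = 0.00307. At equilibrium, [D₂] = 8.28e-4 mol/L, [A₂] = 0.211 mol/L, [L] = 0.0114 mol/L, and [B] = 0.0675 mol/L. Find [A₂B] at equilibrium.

[A₂B] = 2.41 mol/L

At equilibrium, Keq = [A₂B]²·[L]²·[D₂] / ([B]²·[A₂]²) = 0.00307.
([A₂B])²·(0.0114)²·(8.28e-4) / ((0.0675)²·(0.211)²) = 0.00307
[A₂B]² = 5.79 ⇒ [A₂B] = 2.41 mol/L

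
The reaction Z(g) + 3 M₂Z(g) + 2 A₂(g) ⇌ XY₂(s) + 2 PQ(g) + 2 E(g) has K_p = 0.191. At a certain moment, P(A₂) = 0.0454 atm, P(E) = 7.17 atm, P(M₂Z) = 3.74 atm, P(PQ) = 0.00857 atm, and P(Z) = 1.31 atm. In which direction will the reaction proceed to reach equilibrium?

(XY₂ is a pure solid — omitted from Q_p.)
Q_p = P(PQ)²·P(E)² / (P(Z)·P(M₂Z)³·P(A₂)²) = (0.00857)²·(7.17)² / ((1.31)·(3.74)³·(0.0454)²) = 0.0267
Q_p = 0.0267 < K_p = 0.191, so the forward reaction proceeds.

in the forward direction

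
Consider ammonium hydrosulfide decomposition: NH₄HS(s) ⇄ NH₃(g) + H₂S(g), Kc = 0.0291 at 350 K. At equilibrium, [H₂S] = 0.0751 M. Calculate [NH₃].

[NH₃] = 0.387 M

(NH₄HS is a pure solid — omitted from Kc.)
At equilibrium, Kc = [NH₃]·[H₂S] = 0.0291.
([NH₃])·(0.0751) = 0.0291
[NH₃] = 0.387 M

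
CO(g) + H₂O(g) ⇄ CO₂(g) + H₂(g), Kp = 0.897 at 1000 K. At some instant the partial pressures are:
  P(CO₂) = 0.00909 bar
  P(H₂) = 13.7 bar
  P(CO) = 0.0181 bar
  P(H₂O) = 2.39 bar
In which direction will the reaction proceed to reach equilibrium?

toward reactants

Qp = P(CO₂)·P(H₂) / (P(CO)·P(H₂O)) = (0.00909)·(13.7) / ((0.0181)·(2.39)) = 2.88
Qp = 2.88 > Kp = 0.897, so the reverse reaction proceeds.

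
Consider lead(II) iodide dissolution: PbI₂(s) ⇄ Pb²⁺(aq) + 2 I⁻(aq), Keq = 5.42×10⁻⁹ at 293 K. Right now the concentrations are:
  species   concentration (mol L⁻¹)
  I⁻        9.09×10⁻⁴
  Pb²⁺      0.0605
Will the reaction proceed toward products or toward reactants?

(PbI₂ is a pure solid — omitted from Q.)
Q = [Pb²⁺]·[I⁻]² = (0.0605)·(9.09×10⁻⁴)² = 5.00×10⁻⁸
Q = 5.00×10⁻⁸ > Keq = 5.42×10⁻⁹, so the reverse reaction proceeds.

to the left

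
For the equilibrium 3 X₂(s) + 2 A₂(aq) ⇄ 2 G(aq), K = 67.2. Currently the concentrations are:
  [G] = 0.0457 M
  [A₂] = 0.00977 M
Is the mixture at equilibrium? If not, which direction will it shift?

(X₂ is a pure solid — omitted from Q.)
Q = [G]² / [A₂]² = (0.0457)² / (0.00977)² = 21.9
Q = 21.9 < K = 67.2: net forward reaction.

no; Q < K, reaction proceeds forward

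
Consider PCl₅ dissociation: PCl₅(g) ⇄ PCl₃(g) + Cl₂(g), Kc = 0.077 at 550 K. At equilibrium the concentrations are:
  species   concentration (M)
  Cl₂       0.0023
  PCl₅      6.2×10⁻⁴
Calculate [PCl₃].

[PCl₃] = 0.021 M

At equilibrium, Kc = [PCl₃]·[Cl₂] / [PCl₅] = 0.077.
([PCl₃])·(0.0023) / (6.2×10⁻⁴) = 0.077
[PCl₃] = 0.0208 = 0.021 M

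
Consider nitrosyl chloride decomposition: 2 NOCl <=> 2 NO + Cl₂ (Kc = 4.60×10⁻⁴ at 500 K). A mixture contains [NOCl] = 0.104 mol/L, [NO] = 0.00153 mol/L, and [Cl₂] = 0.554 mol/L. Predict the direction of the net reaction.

Qc = [NO]²·[Cl₂] / [NOCl]² = (0.00153)²·(0.554) / (0.104)² = 1.20×10⁻⁴
Qc = 1.20×10⁻⁴ < Kc = 4.60×10⁻⁴, so the forward reaction proceeds.

toward products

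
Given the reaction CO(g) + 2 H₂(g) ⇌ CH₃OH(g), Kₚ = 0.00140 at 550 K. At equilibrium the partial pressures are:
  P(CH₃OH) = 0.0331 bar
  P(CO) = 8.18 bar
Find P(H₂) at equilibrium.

P(H₂) = 1.70 bar

At equilibrium, Kₚ = P(CH₃OH) / (P(CO)·P(H₂)²) = 0.00140.
(0.0331) / ((8.18)·(P(H₂))²) = 0.00140
P(H₂)² = 2.89 ⇒ P(H₂) = 1.70 bar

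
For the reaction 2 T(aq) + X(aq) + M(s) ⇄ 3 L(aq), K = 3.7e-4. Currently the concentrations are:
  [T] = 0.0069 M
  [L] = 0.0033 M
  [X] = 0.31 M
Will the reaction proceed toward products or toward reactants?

in the reverse direction

(M is a pure solid — omitted from Q.)
Q = [L]³ / ([T]²·[X]) = (0.0033)³ / ((0.0069)²·(0.31)) = 0.0024
Q = 0.0024 > K = 3.7e-4, so the reverse reaction proceeds.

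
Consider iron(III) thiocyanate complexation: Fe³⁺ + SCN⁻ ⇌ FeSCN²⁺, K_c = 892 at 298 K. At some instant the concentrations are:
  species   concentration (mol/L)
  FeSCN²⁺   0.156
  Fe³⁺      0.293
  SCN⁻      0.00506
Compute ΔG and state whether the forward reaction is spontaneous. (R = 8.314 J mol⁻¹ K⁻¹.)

Q_c = [FeSCN²⁺] / ([Fe³⁺]·[SCN⁻]) = (0.156) / ((0.293)·(0.00506)) = 105
ΔG = RT ln(Q_c/K_c) = (8.314 J mol⁻¹ K⁻¹)(298 K) × ln(105/892)
   = (2.478 kJ/mol)(-2.140) = -5.30 kJ/mol
ΔG < 0, so the forward reaction is spontaneous (proceeds forward).

ΔG = -5.30 kJ/mol; the forward reaction is spontaneous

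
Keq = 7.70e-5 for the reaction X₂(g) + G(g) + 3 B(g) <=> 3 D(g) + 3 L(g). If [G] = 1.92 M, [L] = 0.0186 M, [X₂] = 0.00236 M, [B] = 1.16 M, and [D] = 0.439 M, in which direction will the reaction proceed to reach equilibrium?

Q = [D]³·[L]³ / ([X₂]·[G]·[B]³) = (0.439)³·(0.0186)³ / ((0.00236)·(1.92)·(1.16)³) = 7.70e-5
Q = 7.70e-5 = Keq, so the system is already at equilibrium.

neither direction; the system is at equilibrium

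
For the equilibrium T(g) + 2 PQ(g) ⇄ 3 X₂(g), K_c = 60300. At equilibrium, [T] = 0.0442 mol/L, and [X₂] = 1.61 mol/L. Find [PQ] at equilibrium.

[PQ] = 0.0396 mol/L

At equilibrium, K_c = [X₂]³ / ([T]·[PQ]²) = 60300.
(1.61)³ / ((0.0442)·([PQ])²) = 60300
[PQ]² = 0.00157 ⇒ [PQ] = 0.0396 mol/L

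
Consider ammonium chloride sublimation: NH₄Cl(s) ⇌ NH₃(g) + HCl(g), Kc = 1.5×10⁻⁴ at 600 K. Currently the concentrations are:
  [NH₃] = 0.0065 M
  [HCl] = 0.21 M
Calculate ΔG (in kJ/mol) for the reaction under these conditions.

(NH₄Cl is a pure solid — omitted from Qc.)
Qc = [NH₃]·[HCl] = (0.0065)·(0.21) = 0.00137
ΔG = RT ln(Qc/Kc) = (8.314 J mol⁻¹ K⁻¹)(600 K) × ln(0.00137/1.5×10⁻⁴)
   = (4.988 kJ/mol)(2.212) = 11.0 kJ/mol
ΔG > 0, so the forward reaction is non-spontaneous (proceeds in reverse).

ΔG = 11.0 kJ/mol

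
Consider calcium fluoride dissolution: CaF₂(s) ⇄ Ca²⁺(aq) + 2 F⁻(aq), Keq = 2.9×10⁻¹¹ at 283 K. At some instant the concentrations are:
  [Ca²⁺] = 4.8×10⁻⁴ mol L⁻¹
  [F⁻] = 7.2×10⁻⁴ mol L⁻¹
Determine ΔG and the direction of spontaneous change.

(CaF₂ is a pure solid — omitted from Q.)
Q = [Ca²⁺]·[F⁻]² = (4.8×10⁻⁴)·(7.2×10⁻⁴)² = 2.49×10⁻¹⁰
ΔG = RT ln(Q/Keq) = (8.314 J mol⁻¹ K⁻¹)(283 K) × ln(2.49×10⁻¹⁰/2.9×10⁻¹¹)
   = (2.353 kJ/mol)(2.150) = 5.06 kJ/mol
ΔG > 0, so the forward reaction is non-spontaneous (proceeds in reverse).

ΔG = 5.06 kJ/mol; the forward reaction is non-spontaneous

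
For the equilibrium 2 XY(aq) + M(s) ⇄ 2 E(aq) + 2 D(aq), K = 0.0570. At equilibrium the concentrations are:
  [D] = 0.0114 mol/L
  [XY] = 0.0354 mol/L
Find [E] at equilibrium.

[E] = 0.741 mol/L

(M is a pure solid — omitted from K.)
At equilibrium, K = [E]²·[D]² / [XY]² = 0.0570.
([E])²·(0.0114)² / (0.0354)² = 0.0570
[E]² = 0.550 ⇒ [E] = 0.741 mol/L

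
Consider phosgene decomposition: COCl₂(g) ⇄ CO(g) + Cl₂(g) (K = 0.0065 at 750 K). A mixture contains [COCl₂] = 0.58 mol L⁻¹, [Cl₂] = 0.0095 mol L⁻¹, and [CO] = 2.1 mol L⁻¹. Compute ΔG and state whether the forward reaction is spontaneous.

ΔG = 10.4 kJ/mol; the forward reaction is non-spontaneous

Q = [CO]·[Cl₂] / [COCl₂] = (2.1)·(0.0095) / (0.58) = 0.0344
ΔG = RT ln(Q/K) = (8.314 J mol⁻¹ K⁻¹)(750 K) × ln(0.0344/0.0065)
   = (6.236 kJ/mol)(1.666) = 10.4 kJ/mol
ΔG > 0, so the forward reaction is non-spontaneous (proceeds in reverse).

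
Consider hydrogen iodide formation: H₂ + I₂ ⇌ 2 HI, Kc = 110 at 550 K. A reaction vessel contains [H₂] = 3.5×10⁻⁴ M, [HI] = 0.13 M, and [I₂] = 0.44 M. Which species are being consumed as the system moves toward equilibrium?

none (at equilibrium)

Qc = [HI]² / ([H₂]·[I₂]) = (0.13)² / ((3.5×10⁻⁴)·(0.44)) = 110
Qc = 110 = Kc; the system is at equilibrium.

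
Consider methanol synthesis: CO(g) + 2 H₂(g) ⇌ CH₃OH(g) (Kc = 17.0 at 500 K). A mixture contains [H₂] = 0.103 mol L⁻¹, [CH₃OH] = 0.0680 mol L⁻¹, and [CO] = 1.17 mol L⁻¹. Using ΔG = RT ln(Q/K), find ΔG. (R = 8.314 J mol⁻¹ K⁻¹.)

ΔG = -4.71 kJ/mol

Qc = [CH₃OH] / ([CO]·[H₂]²) = (0.0680) / ((1.17)·(0.103)²) = 5.48
ΔG = RT ln(Qc/Kc) = (8.314 J mol⁻¹ K⁻¹)(500 K) × ln(5.48/17.0)
   = (4.157 kJ/mol)(-1.132) = -4.71 kJ/mol
ΔG < 0, so the forward reaction is spontaneous (proceeds forward).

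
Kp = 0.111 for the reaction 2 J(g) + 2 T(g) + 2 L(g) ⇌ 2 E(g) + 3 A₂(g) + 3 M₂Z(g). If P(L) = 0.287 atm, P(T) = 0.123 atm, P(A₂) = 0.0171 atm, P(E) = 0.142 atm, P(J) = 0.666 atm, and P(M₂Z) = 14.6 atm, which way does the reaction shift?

toward reactants

Qp = P(E)²·P(A₂)³·P(M₂Z)³ / (P(J)²·P(T)²·P(L)²) = (0.142)²·(0.0171)³·(14.6)³ / ((0.666)²·(0.123)²·(0.287)²) = 0.568
Qp = 0.568 > Kp = 0.111, so the reverse reaction proceeds.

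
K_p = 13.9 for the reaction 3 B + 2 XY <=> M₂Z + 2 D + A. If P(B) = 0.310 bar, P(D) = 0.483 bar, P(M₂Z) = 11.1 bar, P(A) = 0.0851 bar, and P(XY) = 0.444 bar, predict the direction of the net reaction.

Q_p = P(M₂Z)·P(D)²·P(A) / (P(B)³·P(XY)²) = (11.1)·(0.483)²·(0.0851) / ((0.310)³·(0.444)²) = 37.5
Q_p = 37.5 > K_p = 13.9, so the reverse reaction proceeds.

in the reverse direction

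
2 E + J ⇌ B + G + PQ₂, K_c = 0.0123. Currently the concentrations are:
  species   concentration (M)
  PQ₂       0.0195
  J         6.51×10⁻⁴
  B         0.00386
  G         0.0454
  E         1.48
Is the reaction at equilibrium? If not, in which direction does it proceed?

to the right

Q_c = [B]·[G]·[PQ₂] / ([E]²·[J]) = (0.00386)·(0.0454)·(0.0195) / ((1.48)²·(6.51×10⁻⁴)) = 0.00240
Q_c = 0.00240 < K_c = 0.0123, so the forward reaction proceeds.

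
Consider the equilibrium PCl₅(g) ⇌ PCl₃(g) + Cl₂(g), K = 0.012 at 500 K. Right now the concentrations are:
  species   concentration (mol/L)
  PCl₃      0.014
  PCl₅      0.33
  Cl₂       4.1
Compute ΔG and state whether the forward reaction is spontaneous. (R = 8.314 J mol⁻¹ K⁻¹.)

Q = [PCl₃]·[Cl₂] / [PCl₅] = (0.014)·(4.1) / (0.33) = 0.174
ΔG = RT ln(Q/K) = (8.314 J mol⁻¹ K⁻¹)(500 K) × ln(0.174/0.012)
   = (4.157 kJ/mol)(2.674) = 11.1 kJ/mol
ΔG > 0, so the forward reaction is non-spontaneous (proceeds in reverse).

ΔG = 11.1 kJ/mol; the forward reaction is non-spontaneous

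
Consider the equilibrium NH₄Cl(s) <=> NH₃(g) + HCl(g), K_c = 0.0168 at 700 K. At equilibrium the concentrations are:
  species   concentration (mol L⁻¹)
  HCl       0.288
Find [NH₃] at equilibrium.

(NH₄Cl is a pure solid — omitted from K_c.)
At equilibrium, K_c = [NH₃]·[HCl] = 0.0168.
([NH₃])·(0.288) = 0.0168
[NH₃] = 0.0583 mol L⁻¹

[NH₃] = 0.0583 mol L⁻¹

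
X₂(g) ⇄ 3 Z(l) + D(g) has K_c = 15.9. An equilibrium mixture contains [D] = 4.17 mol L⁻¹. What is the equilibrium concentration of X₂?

(Z is a pure liquid — omitted from K_c.)
At equilibrium, K_c = [D] / [X₂] = 15.9.
(4.17) / ([X₂]) = 15.9
[X₂] = 0.262 mol L⁻¹

[X₂] = 0.262 mol L⁻¹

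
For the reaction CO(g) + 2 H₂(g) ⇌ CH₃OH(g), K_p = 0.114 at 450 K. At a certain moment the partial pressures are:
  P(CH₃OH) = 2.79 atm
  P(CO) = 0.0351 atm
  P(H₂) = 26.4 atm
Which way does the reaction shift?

Q_p = P(CH₃OH) / (P(CO)·P(H₂)²) = (2.79) / ((0.0351)·(26.4)²) = 0.114
Q_p = 0.114 = K_p, so the system is already at equilibrium.

neither direction; the system is at equilibrium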